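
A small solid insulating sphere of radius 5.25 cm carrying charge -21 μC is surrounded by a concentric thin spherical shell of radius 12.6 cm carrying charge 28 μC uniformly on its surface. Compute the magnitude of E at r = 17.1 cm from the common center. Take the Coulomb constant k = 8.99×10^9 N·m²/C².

By spherical symmetry E is radial; choose a Gaussian sphere of radius r = 17.1 cm (r > 12.6 cm, enclosing both).
Q_enc = (-21 μC) + (28 μC) = 7.00×10^-6 C.
Since E is radial and uniform over the Gaussian sphere, Φ = E·4πr² = Q_enc/ε₀.
E = k|Q_enc|/r² = (8.99×10^9)(7.00×10^-6)/(0.171)² = 2.15e6 N/C.

2.15×10^6 V/m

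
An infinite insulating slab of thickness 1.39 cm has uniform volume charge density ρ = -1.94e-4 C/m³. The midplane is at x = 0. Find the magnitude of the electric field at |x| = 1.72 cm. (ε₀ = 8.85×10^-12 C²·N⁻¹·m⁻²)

The point |x| = 1.72 cm lies outside the slab (half-thickness 0.00695 m). A symmetric pillbox spanning the full slab encloses Q_enc = ρ·d·A.
Flux = 2EA ⇒ E = |ρ|d/(2ε₀), independent of distance outside.
E = (1.94e-4)(0.0139)/(2·8.85×10^-12) = 1.52×10^5 N/C.

E = 1.52×10^5 N/C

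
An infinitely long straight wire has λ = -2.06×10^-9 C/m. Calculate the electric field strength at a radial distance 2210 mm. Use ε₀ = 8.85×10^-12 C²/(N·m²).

Choose a coaxial cylinder of radius r = 2210 mm (arbitrary length L) as the Gaussian surface.
Q_enc = λL, so λ_enc = -2.06e-9 C/m.
Since E is radial and uniform over the curved surface, Φ = E·2πrL = Q_enc/ε₀ = λ_enc L/ε₀.
E = |λ_enc|/(2πε₀r) = (2.06×10^-9)/(2π·8.85×10^-12·2.21) = 16.8 N/C.

|E| = 16.8 V/m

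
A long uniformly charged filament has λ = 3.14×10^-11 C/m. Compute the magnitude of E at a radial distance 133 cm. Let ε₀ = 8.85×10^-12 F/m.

Choose a coaxial cylinder of radius r = 133 cm (arbitrary length L) as the Gaussian surface.
Q_enc = λL, so λ_enc = 3.14×10^-11 C/m.
Applying ∮E·dA = Q_enc/ε₀ with the end caps contributing no flux:
E = |λ_enc|/(2πε₀r) = (3.14×10^-11)/(2π·8.85×10^-12·1.33) = 0.425 N/C.

|E| = 0.425 N/C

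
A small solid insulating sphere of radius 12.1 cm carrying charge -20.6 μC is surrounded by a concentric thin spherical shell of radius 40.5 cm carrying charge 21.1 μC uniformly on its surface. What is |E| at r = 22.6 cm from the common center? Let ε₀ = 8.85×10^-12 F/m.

Symmetry ⇒ E = E(r) r̂. Gaussian sphere of radius r = 22.6 cm (between the bodies, 12.1 cm < r < 40.5 cm).
Only the inner charge is enclosed; the outer shell contributes nothing inside itself. Q_enc = -20.6 μC = -2.06e-5 C.
By Gauss's law, ∮E·dA = E·4πr² = Q_enc/ε₀.
E = |Q_enc|/(4πε₀r²) = (2.06×10^-5)/(4π·8.85×10^-12·(0.226)²) = 3.63e6 N/C.

E = 3.63×10^6 N/C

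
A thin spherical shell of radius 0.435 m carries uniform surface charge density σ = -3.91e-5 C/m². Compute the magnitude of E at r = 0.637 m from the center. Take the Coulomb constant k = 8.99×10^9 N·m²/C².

Symmetry ⇒ E = E(r) r̂. Gaussian sphere of radius r = 0.637 m (r > 0.435 m).
The entire shell is enclosed: Q_enc = σ·4πR² = (-3.91×10^-5)·4π·(0.435)² = -9.297e-5 C.
Since E is radial and uniform over the Gaussian sphere, Φ = E·4πr² = Q_enc/ε₀.
E = k|Q_enc|/r² = (8.99×10^9)(9.297×10^-5)/(0.637)² = 2.06×10^6 N/C.

|E| = 2.06×10^6 N/C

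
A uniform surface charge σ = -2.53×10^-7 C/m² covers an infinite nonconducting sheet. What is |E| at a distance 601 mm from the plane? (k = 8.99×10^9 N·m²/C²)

|E| ≈ 1.43×10^4 N/C

The symmetry is planar: E is normal to the sheet and the same magnitude on both sides. Take a pillbox straddling the sheet with end-cap area A.
Only the two end caps contribute flux: Φ = 2EA. With Q_enc = σA, Gauss's law gives E = |σ|/(2ε₀).
E = 2πk|σ| = 2π(8.99×10^9)(2.53×10^-7) = 1.43×10^4 N/C.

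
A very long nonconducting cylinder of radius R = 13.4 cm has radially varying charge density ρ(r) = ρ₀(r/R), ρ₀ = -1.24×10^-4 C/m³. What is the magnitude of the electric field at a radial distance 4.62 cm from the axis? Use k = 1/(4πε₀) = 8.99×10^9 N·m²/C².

Choose a coaxial cylinder of radius r = 4.62 cm (arbitrary length L) as the Gaussian surface (r < R).
Integrating ρ over the cross-section to radius r: λ_enc = (2πρ₀/R) ∫₀^r r'^2 dr' = 2πρ₀ r^3/(3·R) = -1.911×10^-7 C/m.
Applying ∮E·dA = Q_enc/ε₀ with the end caps contributing no flux:
E = 2k|λ_enc|/r = 2(8.99×10^9)(1.911e-7)/(0.0462) = 7.44×10^4 N/C.

|E| ≈ 7.44×10^4 V/m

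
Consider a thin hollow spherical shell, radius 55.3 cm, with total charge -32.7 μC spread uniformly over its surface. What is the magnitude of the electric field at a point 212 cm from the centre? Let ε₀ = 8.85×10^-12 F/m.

Use a concentric Gaussian sphere at r = 212 cm (r > 55.3 cm).
The entire shell is enclosed: Q_enc = -3.27e-5 C.
Since E is radial and uniform over the Gaussian sphere, Φ = E·4πr² = Q_enc/ε₀.
E = |Q_enc|/(4πε₀r²) = (3.27×10^-5)/(4π·8.85×10^-12·(2.12)²) = 6.54×10^4 N/C.

|E| = 6.54×10^4 N/C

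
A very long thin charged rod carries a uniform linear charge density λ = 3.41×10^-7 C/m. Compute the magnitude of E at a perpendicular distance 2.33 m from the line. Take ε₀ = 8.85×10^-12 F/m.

E ≈ 2.63×10^3 N/C

Coaxial Gaussian cylinder, radius r = 2.33 m, length L.
Q_enc = λL, so λ_enc = 3.41e-7 C/m.
By Gauss's law (flux through the curved wall only), E·2πrL = λ_enc L/ε₀.
E = |λ_enc|/(2πε₀r) = (3.41×10^-7)/(2π·8.85×10^-12·2.33) = 2.63×10^3 N/C.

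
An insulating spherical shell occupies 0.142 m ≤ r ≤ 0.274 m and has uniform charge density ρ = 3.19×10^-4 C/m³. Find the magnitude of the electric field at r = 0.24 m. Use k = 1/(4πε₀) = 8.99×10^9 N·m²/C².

E ≈ 2.29×10^6 N/C

Take a concentric spherical Gaussian surface of radius r = 0.24 m (within the shell material, 0.142 m < r < 0.274 m).
Enclosed charge is the volume from a to r: Q_enc = (4π/3)ρ(r³ − a³) = 1.465×10^-5 C.
By Gauss's law, ∮E·dA = E·4πr² = Q_enc/ε₀.
E = k|Q_enc|/r² = (8.99×10^9)(1.465×10^-5)/(0.24)² = 2.29×10^6 N/C.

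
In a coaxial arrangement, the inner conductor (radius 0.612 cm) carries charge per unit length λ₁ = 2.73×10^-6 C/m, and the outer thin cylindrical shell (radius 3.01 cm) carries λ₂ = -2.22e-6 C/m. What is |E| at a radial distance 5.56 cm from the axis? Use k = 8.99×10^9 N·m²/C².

Choose a coaxial cylinder of radius r = 5.56 cm (arbitrary length L) as the Gaussian surface (r > 3.01 cm, enclosing both).
λ_enc = λ₁ + λ₂ = (2.73×10^-6) + (-2.22e-6) = 5.10×10^-7 C/m.
Applying ∮E·dA = Q_enc/ε₀ with the end caps contributing no flux:
E = 2k|λ_enc|/r = 2(8.99×10^9)(5.10e-7)/(0.0556) = 1.65×10^5 N/C.

|E| ≈ 1.65e5 N/C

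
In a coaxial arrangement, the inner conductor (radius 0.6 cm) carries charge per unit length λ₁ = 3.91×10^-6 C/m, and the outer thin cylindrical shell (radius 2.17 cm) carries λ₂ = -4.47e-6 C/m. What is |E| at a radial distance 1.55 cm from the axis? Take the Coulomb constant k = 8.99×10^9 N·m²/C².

|E| = 4.54e6 N/C

By cylindrical symmetry E is radial; use a coaxial Gaussian cylinder of radius 1.55 cm and length L (between the conductors, 0.6 cm < r < 2.17 cm).
Only the inner wire is enclosed; the outer shell contributes nothing inside itself. λ_enc = λ₁ = 3.91e-6 C/m.
Since E is radial and uniform over the curved surface, Φ = E·2πrL = Q_enc/ε₀ = λ_enc L/ε₀.
E = 2k|λ_enc|/r = 2(8.99×10^9)(3.91e-6)/(0.0155) = 4.54×10^6 N/C.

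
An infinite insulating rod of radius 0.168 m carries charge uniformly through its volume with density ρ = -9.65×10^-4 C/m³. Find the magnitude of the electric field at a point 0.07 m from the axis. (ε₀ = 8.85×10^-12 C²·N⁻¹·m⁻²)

E = 3.82×10^6 N/C

Coaxial Gaussian cylinder, radius r = 0.07 m, length L (r < R).
Enclosed charge per unit length: λ_enc = ρ·πr² = (-9.65e-4)π(0.07)² = -1.486×10^-5 C/m.
Gauss's law: E·2πrL = λ_enc L/ε₀.
E = |λ_enc|/(2πε₀r) = (1.486×10^-5)/(2π·8.85×10^-12·0.07) = 3.82e6 N/C.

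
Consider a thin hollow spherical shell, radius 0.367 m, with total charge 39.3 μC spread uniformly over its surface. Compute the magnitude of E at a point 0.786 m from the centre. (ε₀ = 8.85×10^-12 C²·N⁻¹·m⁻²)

Symmetry ⇒ E = E(r) r̂. Gaussian sphere of radius r = 0.786 m (r > 0.367 m).
The entire shell is enclosed: Q_enc = 3.93×10^-5 C.
By Gauss's law, ∮E·dA = E·4πr² = Q_enc/ε₀.
E = |Q_enc|/(4πε₀r²) = (3.93×10^-5)/(4π·8.85×10^-12·(0.786)²) = 5.72e5 N/C.

|E| = 5.72×10^5 N/C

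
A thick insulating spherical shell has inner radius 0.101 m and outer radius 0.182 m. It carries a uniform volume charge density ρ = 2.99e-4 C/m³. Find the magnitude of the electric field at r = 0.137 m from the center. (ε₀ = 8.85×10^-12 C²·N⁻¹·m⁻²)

Symmetry ⇒ E = E(r) r̂. Gaussian sphere of radius r = 0.137 m (within the shell material, 0.101 m < r < 0.182 m).
Enclosed charge is the volume from a to r: Q_enc = (4π/3)ρ(r³ − a³) = 1.93×10^-6 C.
By Gauss's law, ∮E·dA = E·4πr² = Q_enc/ε₀.
E = |Q_enc|/(4πε₀r²) = (1.93×10^-6)/(4π·8.85×10^-12·(0.137)²) = 9.25e5 N/C.

9.25e5 N/C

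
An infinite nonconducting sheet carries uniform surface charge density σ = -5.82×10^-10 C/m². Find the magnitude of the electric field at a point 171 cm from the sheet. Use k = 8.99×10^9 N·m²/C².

Choose a cylindrical pillbox piercing the sheet, end faces (area A) parallel to it.
Flux Φ = 2EA and Q_enc = σA, so 2EA = σA/ε₀ ⇒ E = |σ|/(2ε₀), independent of distance.
E = 2πk|σ| = 2π(8.99×10^9)(5.82e-10) = 32.9 N/C.

32.9 N/C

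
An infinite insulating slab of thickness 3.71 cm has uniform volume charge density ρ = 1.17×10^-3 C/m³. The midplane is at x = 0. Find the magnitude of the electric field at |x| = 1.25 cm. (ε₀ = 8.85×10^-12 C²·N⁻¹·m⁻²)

By symmetry E is perpendicular to the slab. A Gaussian pillbox from −1.25 cm to +1.25 cm (face area A) lies entirely within the slab.
Q_enc = ρ·(2x)·A and flux = 2EA, so 2EA = 2ρxA/ε₀ ⇒ E = |ρ|x/ε₀.
E = (1.17e-3)(0.0125)/(8.85×10^-12) = 1.65e6 N/C.

E = 1.65e6 N/C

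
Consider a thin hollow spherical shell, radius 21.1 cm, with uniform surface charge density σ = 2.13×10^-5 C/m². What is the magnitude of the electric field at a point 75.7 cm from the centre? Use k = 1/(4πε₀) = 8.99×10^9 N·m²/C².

E ≈ 1.87×10^5 N/C

Use a concentric Gaussian sphere at r = 75.7 cm (r > 21.1 cm).
The entire shell is enclosed: Q_enc = σ·4πR² = (2.13×10^-5)·4π·(0.211)² = 1.192e-5 C.
Applying ∮E·dA = Q_enc/ε₀ with Φ = E(4πr²):
E = k|Q_enc|/r² = (8.99×10^9)(1.192×10^-5)/(0.757)² = 1.87×10^5 N/C.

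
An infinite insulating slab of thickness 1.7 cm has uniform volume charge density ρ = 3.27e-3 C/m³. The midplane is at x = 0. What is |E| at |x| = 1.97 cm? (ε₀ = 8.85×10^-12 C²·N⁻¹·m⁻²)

|E| = 3.14×10^6 N/C

The point |x| = 1.97 cm lies outside the slab (half-thickness 0.0085 m). A symmetric pillbox spanning the full slab encloses Q_enc = ρ·d·A.
Flux = 2EA ⇒ E = |ρ|d/(2ε₀), independent of distance outside.
E = (3.27e-3)(0.017)/(2·8.85×10^-12) = 3.14e6 N/C.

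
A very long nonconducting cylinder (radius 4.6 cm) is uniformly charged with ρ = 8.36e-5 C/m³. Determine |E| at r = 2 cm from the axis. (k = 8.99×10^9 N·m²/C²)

By cylindrical symmetry E is radial; use a coaxial Gaussian cylinder of radius 2 cm and length L (r < R).
Charge inside radius r per length L is ρ·πr²·L, so λ_enc = ρπr² = 1.051×10^-7 C/m.
By Gauss's law (flux through the curved wall only), E·2πrL = λ_enc L/ε₀.
E = 2k|λ_enc|/r = 2(8.99×10^9)(1.051×10^-7)/(0.02) = 9.44×10^4 N/C.

E = 9.44e4 N/C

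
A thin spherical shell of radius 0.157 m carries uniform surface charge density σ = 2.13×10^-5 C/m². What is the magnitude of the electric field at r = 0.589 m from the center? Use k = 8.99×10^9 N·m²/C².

1.71×10^5 N/C

Symmetry ⇒ E = E(r) r̂. Gaussian sphere of radius r = 0.589 m (r > 0.157 m).
The entire shell is enclosed: Q_enc = σ·4πR² = (2.13×10^-5)·4π·(0.157)² = 6.598×10^-6 C.
Since E is radial and uniform over the Gaussian sphere, Φ = E·4πr² = Q_enc/ε₀.
E = k|Q_enc|/r² = (8.99×10^9)(6.598×10^-6)/(0.589)² = 1.71×10^5 N/C.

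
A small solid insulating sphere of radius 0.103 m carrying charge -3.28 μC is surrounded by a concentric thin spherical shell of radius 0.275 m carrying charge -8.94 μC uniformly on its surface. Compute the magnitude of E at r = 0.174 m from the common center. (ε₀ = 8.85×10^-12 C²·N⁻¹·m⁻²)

Symmetry ⇒ E = E(r) r̂. Gaussian sphere of radius r = 0.174 m (between the bodies, 0.103 m < r < 0.275 m).
Only the inner charge is enclosed; the outer shell contributes nothing inside itself. Q_enc = -3.28 μC = -3.28e-6 C.
Since E is radial and uniform over the Gaussian sphere, Φ = E·4πr² = Q_enc/ε₀.
E = |Q_enc|/(4πε₀r²) = (3.28×10^-6)/(4π·8.85×10^-12·(0.174)²) = 9.74e5 N/C.

|E| = 9.74e5 N/C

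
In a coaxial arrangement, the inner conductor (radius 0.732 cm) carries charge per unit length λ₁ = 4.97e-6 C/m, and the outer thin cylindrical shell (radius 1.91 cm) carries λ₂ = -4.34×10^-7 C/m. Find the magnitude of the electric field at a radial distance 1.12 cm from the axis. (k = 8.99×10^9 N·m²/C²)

|E| ≈ 7.98×10^6 N/C

Take a coaxial cylindrical Gaussian surface of radius r = 1.12 cm and length L (between the conductors, 0.732 cm < r < 1.91 cm).
Only the inner wire is enclosed; the outer shell contributes nothing inside itself. λ_enc = λ₁ = 4.97e-6 C/m.
By Gauss's law (flux through the curved wall only), E·2πrL = λ_enc L/ε₀.
E = 2k|λ_enc|/r = 2(8.99×10^9)(4.97×10^-6)/(0.0112) = 7.98e6 N/C.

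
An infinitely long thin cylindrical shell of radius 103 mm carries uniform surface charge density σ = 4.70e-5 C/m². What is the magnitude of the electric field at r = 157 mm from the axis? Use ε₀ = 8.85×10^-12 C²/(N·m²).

Choose a coaxial cylinder of radius r = 157 mm (arbitrary length L) as the Gaussian surface (r > 103 mm).
The whole shell is enclosed: λ_enc = σ·2πR = (4.70e-5)·2π·(0.103) = 3.042×10^-5 C/m.
Since E is radial and uniform over the curved surface, Φ = E·2πrL = Q_enc/ε₀ = λ_enc L/ε₀.
E = |λ_enc|/(2πε₀r) = (3.042e-5)/(2π·8.85×10^-12·0.157) = 3.48×10^6 N/C.

|E| ≈ 3.48×10^6 N/C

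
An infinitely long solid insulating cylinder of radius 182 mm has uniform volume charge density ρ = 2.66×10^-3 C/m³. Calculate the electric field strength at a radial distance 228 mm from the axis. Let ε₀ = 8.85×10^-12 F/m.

E = 2.18×10^7 N/C

Choose a coaxial cylinder of radius r = 228 mm (arbitrary length L) as the Gaussian surface (r > 182 mm, full cross-section enclosed).
λ_enc = ρ·πR² = (2.66e-3)π(0.182)² = 2.768×10^-4 C/m.
By Gauss's law (flux through the curved wall only), E·2πrL = λ_enc L/ε₀.
E = |λ_enc|/(2πε₀r) = (2.768×10^-4)/(2π·8.85×10^-12·0.228) = 2.18×10^7 N/C.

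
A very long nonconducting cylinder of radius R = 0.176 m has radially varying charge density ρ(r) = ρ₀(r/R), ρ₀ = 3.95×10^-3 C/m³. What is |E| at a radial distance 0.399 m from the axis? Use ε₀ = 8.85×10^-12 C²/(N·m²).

E = 1.16×10^7 V/m

Choose a coaxial cylinder of radius r = 0.399 m (arbitrary length L) as the Gaussian surface (r > R, full charge per length enclosed).
λ_enc = 2π ∫₀^R ρ₀(r'/R)^1 r' dr' = 2πρ₀R²/3 = 2.563×10^-4 C/m.
Since E is radial and uniform over the curved surface, Φ = E·2πrL = Q_enc/ε₀ = λ_enc L/ε₀.
E = |λ_enc|/(2πε₀r) = (2.563×10^-4)/(2π·8.85×10^-12·0.399) = 1.16e7 N/C.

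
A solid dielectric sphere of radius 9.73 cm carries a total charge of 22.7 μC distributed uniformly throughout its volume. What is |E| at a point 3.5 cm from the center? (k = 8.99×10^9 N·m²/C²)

By spherical symmetry E is radial; choose a Gaussian sphere of radius r = 3.5 cm (r < R).
Only the charge within r is enclosed: Q_enc = Q·(r/R)³ = (22.7 μC)·(3.5 cm/9.73 cm)³ = 1.057e-6 C.
Gauss's law: E·4πr² = Q_enc/ε₀.
E = k|Q_enc|/r² = (8.99×10^9)(1.057×10^-6)/(0.035)² = 7.75e6 N/C.

7.75e6 N/C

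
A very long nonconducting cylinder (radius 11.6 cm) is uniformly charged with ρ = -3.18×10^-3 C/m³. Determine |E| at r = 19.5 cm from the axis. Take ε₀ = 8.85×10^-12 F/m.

By cylindrical symmetry E is radial; use a coaxial Gaussian cylinder of radius 19.5 cm and length L (r > 11.6 cm, full cross-section enclosed).
λ_enc = ρ·πR² = (-3.18×10^-3)π(0.116)² = -1.344e-4 C/m.
Since E is radial and uniform over the curved surface, Φ = E·2πrL = Q_enc/ε₀ = λ_enc L/ε₀.
E = |λ_enc|/(2πε₀r) = (1.344×10^-4)/(2π·8.85×10^-12·0.195) = 1.24e7 N/C.

E ≈ 1.24×10^7 N/C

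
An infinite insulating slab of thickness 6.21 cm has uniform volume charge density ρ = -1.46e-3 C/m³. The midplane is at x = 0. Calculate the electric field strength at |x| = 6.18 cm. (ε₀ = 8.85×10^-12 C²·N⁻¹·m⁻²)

The point |x| = 6.18 cm lies outside the slab (half-thickness 0.03105 m). A symmetric pillbox spanning the full slab encloses Q_enc = ρ·d·A.
Flux = 2EA ⇒ E = |ρ|d/(2ε₀), independent of distance outside.
E = (1.46e-3)(0.0621)/(2·8.85×10^-12) = 5.12e6 N/C.

|E| ≈ 5.12×10^6 N/C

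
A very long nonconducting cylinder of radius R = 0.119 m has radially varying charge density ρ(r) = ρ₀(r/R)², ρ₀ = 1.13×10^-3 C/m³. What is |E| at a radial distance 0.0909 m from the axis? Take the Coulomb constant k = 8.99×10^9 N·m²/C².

Coaxial Gaussian cylinder, radius r = 0.0909 m, length L (r < R).
Integrating ρ over the cross-section to radius r: λ_enc = (2πρ₀/R²) ∫₀^r r'^3 dr' = 2πρ₀ r^4/(4·R²) = 8.558×10^-6 C/m.
By Gauss's law (flux through the curved wall only), E·2πrL = λ_enc L/ε₀.
E = 2k|λ_enc|/r = 2(8.99×10^9)(8.558e-6)/(0.0909) = 1.69×10^6 N/C.

|E| ≈ 1.69×10^6 V/m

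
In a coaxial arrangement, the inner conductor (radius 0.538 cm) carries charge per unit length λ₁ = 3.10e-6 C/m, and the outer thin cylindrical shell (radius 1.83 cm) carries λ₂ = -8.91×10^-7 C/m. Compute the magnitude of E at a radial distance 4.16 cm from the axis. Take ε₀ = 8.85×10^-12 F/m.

Take a coaxial cylindrical Gaussian surface of radius r = 4.16 cm and length L (r > 1.83 cm, enclosing both).
λ_enc = λ₁ + λ₂ = (3.10×10^-6) + (-8.91×10^-7) = 2.209e-6 C/m.
Applying ∮E·dA = Q_enc/ε₀ with the end caps contributing no flux:
E = |λ_enc|/(2πε₀r) = (2.209e-6)/(2π·8.85×10^-12·0.0416) = 9.55e5 N/C.

9.55e5 N/C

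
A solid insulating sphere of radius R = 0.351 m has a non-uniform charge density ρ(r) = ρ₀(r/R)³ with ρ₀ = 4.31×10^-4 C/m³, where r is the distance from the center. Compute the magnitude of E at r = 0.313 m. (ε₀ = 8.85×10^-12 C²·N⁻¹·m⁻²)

Use a concentric Gaussian sphere at r = 0.313 m (r < R).
Q_enc = ∫₀^r ρ(r')·4πr'² dr' = (4πρ₀/R³) ∫₀^r r'^5 dr' = 4πρ₀ r^6/(6·R³) = 1.963×10^-5 C.
By Gauss's law, ∮E·dA = E·4πr² = Q_enc/ε₀.
E = |Q_enc|/(4πε₀r²) = (1.963e-5)/(4π·8.85×10^-12·(0.313)²) = 1.80×10^6 N/C.

|E| ≈ 1.80×10^6 V/m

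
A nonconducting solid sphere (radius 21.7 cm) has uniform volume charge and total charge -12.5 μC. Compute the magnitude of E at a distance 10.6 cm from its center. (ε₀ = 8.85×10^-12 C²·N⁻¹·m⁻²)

Take a concentric spherical Gaussian surface of radius r = 10.6 cm (r < R).
Only the charge within r is enclosed: Q_enc = Q·(r/R)³ = (-12.5 μC)·(10.6 cm/21.7 cm)³ = -1.457×10^-6 C.
Applying ∮E·dA = Q_enc/ε₀ with Φ = E(4πr²):
E = |Q_enc|/(4πε₀r²) = (1.457×10^-6)/(4π·8.85×10^-12·(0.106)²) = 1.17×10^6 N/C.

E ≈ 1.17e6 N/C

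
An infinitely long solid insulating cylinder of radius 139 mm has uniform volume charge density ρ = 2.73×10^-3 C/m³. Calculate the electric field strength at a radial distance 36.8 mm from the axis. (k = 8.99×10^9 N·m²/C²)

By cylindrical symmetry E is radial; use a coaxial Gaussian cylinder of radius 36.8 mm and length L (r < R).
Enclosed charge per unit length: λ_enc = ρ·πr² = (2.73×10^-3)π(0.0368)² = 1.161e-5 C/m.
Applying ∮E·dA = Q_enc/ε₀ with the end caps contributing no flux:
E = 2k|λ_enc|/r = 2(8.99×10^9)(1.161e-5)/(0.0368) = 5.67e6 N/C.

E = 5.67×10^6 N/C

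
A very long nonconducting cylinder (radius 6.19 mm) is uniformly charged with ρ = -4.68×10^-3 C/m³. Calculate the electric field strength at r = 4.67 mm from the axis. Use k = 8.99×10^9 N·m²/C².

|E| = 1.23e6 N/C

Take a coaxial cylindrical Gaussian surface of radius r = 4.67 mm and length L (r < R).
Enclosed charge per unit length: λ_enc = ρ·πr² = (-4.68×10^-3)π(0.00467)² = -3.206×10^-7 C/m.
By Gauss's law (flux through the curved wall only), E·2πrL = λ_enc L/ε₀.
E = 2k|λ_enc|/r = 2(8.99×10^9)(3.206e-7)/(0.00467) = 1.23e6 N/C.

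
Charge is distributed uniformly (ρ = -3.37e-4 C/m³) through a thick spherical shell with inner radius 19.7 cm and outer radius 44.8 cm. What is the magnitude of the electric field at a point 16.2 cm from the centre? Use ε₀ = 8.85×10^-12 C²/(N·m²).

E = 0 (no enclosed charge)

Use a concentric Gaussian sphere at r = 16.2 cm (r < 19.7 cm, inside the empty cavity).
No charge is enclosed, so by Gauss's law E·4πr² = 0 ⇒ E = 0.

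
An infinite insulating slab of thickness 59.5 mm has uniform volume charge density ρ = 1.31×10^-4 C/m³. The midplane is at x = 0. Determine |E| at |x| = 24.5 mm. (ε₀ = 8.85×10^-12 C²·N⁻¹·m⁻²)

|E| ≈ 3.63×10^5 N/C

By symmetry E is perpendicular to the slab. A Gaussian pillbox from −24.5 mm to +24.5 mm (face area A) lies entirely within the slab.
Q_enc = ρ·(2x)·A and flux = 2EA, so 2EA = 2ρxA/ε₀ ⇒ E = |ρ|x/ε₀.
E = (1.31e-4)(0.0245)/(8.85×10^-12) = 3.63e5 N/C.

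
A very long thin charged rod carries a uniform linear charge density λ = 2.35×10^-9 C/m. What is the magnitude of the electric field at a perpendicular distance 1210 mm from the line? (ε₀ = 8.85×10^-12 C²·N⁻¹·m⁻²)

By cylindrical symmetry E is radial; use a coaxial Gaussian cylinder of radius 1210 mm and length L.
Q_enc = λL, so λ_enc = 2.35×10^-9 C/m.
Applying ∮E·dA = Q_enc/ε₀ with the end caps contributing no flux:
E = |λ_enc|/(2πε₀r) = (2.35e-9)/(2π·8.85×10^-12·1.21) = 34.9 N/C.

E = 34.9 V/m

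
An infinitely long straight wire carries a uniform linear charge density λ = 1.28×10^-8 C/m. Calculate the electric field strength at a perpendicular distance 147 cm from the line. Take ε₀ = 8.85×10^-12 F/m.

By cylindrical symmetry E is radial; use a coaxial Gaussian cylinder of radius 147 cm and length L.
Q_enc = λL, so λ_enc = 1.28×10^-8 C/m.
By Gauss's law (flux through the curved wall only), E·2πrL = λ_enc L/ε₀.
E = |λ_enc|/(2πε₀r) = (1.28×10^-8)/(2π·8.85×10^-12·1.47) = 157 N/C.

E ≈ 157 V/m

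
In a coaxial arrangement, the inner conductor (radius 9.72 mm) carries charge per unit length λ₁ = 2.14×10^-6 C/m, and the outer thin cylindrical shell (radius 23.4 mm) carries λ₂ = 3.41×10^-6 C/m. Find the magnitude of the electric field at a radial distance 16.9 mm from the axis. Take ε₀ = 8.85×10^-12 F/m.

Choose a coaxial cylinder of radius r = 16.9 mm (arbitrary length L) as the Gaussian surface (between the conductors, 9.72 mm < r < 23.4 mm).
The shell at 23.4 mm lies outside the Gaussian surface, so λ_enc = λ₁ = 2.14×10^-6 C/m.
By Gauss's law (flux through the curved wall only), E·2πrL = λ_enc L/ε₀.
E = |λ_enc|/(2πε₀r) = (2.14×10^-6)/(2π·8.85×10^-12·0.0169) = 2.28×10^6 N/C.

|E| ≈ 2.28e6 N/C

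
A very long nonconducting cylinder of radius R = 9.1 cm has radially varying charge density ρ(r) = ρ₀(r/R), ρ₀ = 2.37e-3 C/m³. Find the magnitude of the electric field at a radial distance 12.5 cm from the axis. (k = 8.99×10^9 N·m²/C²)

E ≈ 5.91×10^6 N/C

Take a coaxial cylindrical Gaussian surface of radius r = 12.5 cm and length L (r > R, full charge per length enclosed).
λ_enc = 2π ∫₀^R ρ₀(r'/R)^1 r' dr' = 2πρ₀R²/3 = 4.11×10^-5 C/m.
By Gauss's law (flux through the curved wall only), E·2πrL = λ_enc L/ε₀.
E = 2k|λ_enc|/r = 2(8.99×10^9)(4.11e-5)/(0.125) = 5.91×10^6 N/C.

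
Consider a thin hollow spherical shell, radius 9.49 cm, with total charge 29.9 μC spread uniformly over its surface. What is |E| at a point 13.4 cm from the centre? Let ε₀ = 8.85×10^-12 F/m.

Symmetry ⇒ E = E(r) r̂. Gaussian sphere of radius r = 13.4 cm (r > 9.49 cm).
The entire shell is enclosed: Q_enc = 2.99×10^-5 C.
By Gauss's law, ∮E·dA = E·4πr² = Q_enc/ε₀.
E = |Q_enc|/(4πε₀r²) = (2.99e-5)/(4π·8.85×10^-12·(0.134)²) = 1.50×10^7 N/C.

E = 1.50×10^7 N/C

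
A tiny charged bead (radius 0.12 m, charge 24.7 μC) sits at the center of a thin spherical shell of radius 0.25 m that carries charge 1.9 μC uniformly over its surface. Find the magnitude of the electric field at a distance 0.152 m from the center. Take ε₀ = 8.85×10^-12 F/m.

E = 9.61×10^6 V/m

Symmetry ⇒ E = E(r) r̂. Gaussian sphere of radius r = 0.152 m (between the bodies, 0.12 m < r < 0.25 m).
The shell at 0.25 m lies outside the Gaussian surface, so Q_enc = 24.7 μC = 2.47e-5 C.
Applying ∮E·dA = Q_enc/ε₀ with Φ = E(4πr²):
E = |Q_enc|/(4πε₀r²) = (2.47×10^-5)/(4π·8.85×10^-12·(0.152)²) = 9.61e6 N/C.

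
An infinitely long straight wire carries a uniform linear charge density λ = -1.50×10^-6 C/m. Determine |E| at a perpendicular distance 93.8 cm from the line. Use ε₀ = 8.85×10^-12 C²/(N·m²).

E = 2.88×10^4 V/m

Take a coaxial cylindrical Gaussian surface of radius r = 93.8 cm and length L.
Q_enc = λL, so λ_enc = -1.50e-6 C/m.
Since E is radial and uniform over the curved surface, Φ = E·2πrL = Q_enc/ε₀ = λ_enc L/ε₀.
E = |λ_enc|/(2πε₀r) = (1.50×10^-6)/(2π·8.85×10^-12·0.938) = 2.88e4 N/C.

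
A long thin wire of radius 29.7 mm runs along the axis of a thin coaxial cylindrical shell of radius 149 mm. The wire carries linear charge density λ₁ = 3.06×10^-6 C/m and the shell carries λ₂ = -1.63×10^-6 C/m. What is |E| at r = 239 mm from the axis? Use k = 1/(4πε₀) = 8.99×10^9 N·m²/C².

Take a coaxial cylindrical Gaussian surface of radius r = 239 mm and length L (r > 149 mm, enclosing both).
λ_enc = λ₁ + λ₂ = (3.06×10^-6) + (-1.63×10^-6) = 1.43×10^-6 C/m.
By Gauss's law (flux through the curved wall only), E·2πrL = λ_enc L/ε₀.
E = 2k|λ_enc|/r = 2(8.99×10^9)(1.43×10^-6)/(0.239) = 1.08×10^5 N/C.

1.08×10^5 V/m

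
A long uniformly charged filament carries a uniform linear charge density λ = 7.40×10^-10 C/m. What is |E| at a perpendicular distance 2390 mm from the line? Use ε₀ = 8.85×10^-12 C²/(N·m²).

Choose a coaxial cylinder of radius r = 2390 mm (arbitrary length L) as the Gaussian surface.
Q_enc = λL, so λ_enc = 7.40e-10 C/m.
Gauss's law: E·2πrL = λ_enc L/ε₀.
E = |λ_enc|/(2πε₀r) = (7.40×10^-10)/(2π·8.85×10^-12·2.39) = 5.57 N/C.

5.57 V/m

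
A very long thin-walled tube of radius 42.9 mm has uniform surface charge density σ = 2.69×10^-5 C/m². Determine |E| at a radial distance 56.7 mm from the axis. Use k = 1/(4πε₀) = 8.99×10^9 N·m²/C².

By cylindrical symmetry E is radial; use a coaxial Gaussian cylinder of radius 56.7 mm and length L (r > 42.9 mm).
The whole shell is enclosed: λ_enc = σ·2πR = (2.69e-5)·2π·(0.0429) = 7.251e-6 C/m.
Gauss's law: E·2πrL = λ_enc L/ε₀.
E = 2k|λ_enc|/r = 2(8.99×10^9)(7.251×10^-6)/(0.0567) = 2.30e6 N/C.

|E| = 2.30e6 V/m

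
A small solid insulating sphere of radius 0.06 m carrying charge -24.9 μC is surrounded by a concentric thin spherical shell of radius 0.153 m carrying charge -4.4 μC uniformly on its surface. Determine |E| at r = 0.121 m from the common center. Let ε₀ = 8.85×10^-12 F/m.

Take a concentric spherical Gaussian surface of radius r = 0.121 m (between the bodies, 0.06 m < r < 0.153 m).
The shell at 0.153 m lies outside the Gaussian surface, so Q_enc = -24.9 μC = -2.49e-5 C.
By Gauss's law, ∮E·dA = E·4πr² = Q_enc/ε₀.
E = |Q_enc|/(4πε₀r²) = (2.49e-5)/(4π·8.85×10^-12·(0.121)²) = 1.53×10^7 N/C.

1.53×10^7 N/C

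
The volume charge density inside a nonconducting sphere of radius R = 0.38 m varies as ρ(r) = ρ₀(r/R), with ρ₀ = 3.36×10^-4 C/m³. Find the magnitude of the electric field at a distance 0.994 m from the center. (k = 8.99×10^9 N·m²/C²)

Symmetry ⇒ E = E(r) r̂. Gaussian sphere of radius r = 0.994 m (r > R, all charge enclosed).
Q_enc = 4π ∫₀^R ρ₀(r'/R)^1 r'² dr' = 4πρ₀R³/4 = 5.792×10^-5 C.
Since E is radial and uniform over the Gaussian sphere, Φ = E·4πr² = Q_enc/ε₀.
E = k|Q_enc|/r² = (8.99×10^9)(5.792×10^-5)/(0.994)² = 5.27e5 N/C.

E ≈ 5.27e5 N/C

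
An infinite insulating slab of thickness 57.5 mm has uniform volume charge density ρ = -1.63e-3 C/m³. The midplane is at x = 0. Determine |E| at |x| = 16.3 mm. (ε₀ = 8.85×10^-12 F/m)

|E| = 3.00×10^6 N/C

By symmetry E is perpendicular to the slab. A Gaussian pillbox from −16.3 mm to +16.3 mm (face area A) lies entirely within the slab.
Q_enc = ρ·(2x)·A and flux = 2EA, so 2EA = 2ρxA/ε₀ ⇒ E = |ρ|x/ε₀.
E = (1.63e-3)(0.0163)/(8.85×10^-12) = 3.00×10^6 N/C.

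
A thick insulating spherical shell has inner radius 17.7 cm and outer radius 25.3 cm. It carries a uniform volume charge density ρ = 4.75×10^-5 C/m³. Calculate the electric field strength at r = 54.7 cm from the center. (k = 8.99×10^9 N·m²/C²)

E ≈ 6.37e4 N/C

By spherical symmetry E is radial; choose a Gaussian sphere of radius r = 54.7 cm (r > 25.3 cm, enclosing the whole shell).
Q_enc = ρ·(4π/3)(b³ − a³) = (4.75×10^-5)·(4π/3)·((0.253)³ − (0.177)³) = 2.119×10^-6 C.
By Gauss's law, ∮E·dA = E·4πr² = Q_enc/ε₀.
E = k|Q_enc|/r² = (8.99×10^9)(2.119e-6)/(0.547)² = 6.37e4 N/C.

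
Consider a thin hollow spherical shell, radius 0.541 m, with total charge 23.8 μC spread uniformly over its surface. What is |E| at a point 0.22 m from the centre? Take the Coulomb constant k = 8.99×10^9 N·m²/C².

By spherical symmetry E is radial; choose a Gaussian sphere of radius r = 0.22 m (inside the shell, r < 0.541 m).
No charge lies within this surface, so Q_enc = 0 and Gauss's law gives E·4πr² = 0 ⇒ E = 0.

E = 0 (no enclosed charge)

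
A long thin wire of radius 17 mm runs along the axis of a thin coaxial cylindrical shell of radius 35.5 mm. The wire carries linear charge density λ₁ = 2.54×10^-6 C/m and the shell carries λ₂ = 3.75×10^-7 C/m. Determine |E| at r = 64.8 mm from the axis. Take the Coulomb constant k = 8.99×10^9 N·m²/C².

Coaxial Gaussian cylinder, radius r = 64.8 mm, length L (r > 35.5 mm, enclosing both).
λ_enc = λ₁ + λ₂ = (2.54e-6) + (3.75×10^-7) = 2.915e-6 C/m.
By Gauss's law (flux through the curved wall only), E·2πrL = λ_enc L/ε₀.
E = 2k|λ_enc|/r = 2(8.99×10^9)(2.915×10^-6)/(0.0648) = 8.09×10^5 N/C.

8.09e5 N/C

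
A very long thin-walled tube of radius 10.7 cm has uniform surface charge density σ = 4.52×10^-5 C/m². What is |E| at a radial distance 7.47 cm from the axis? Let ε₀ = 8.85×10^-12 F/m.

Coaxial Gaussian cylinder, radius r = 7.47 cm, length L (r < 10.7 cm, inside the shell).
No charge is enclosed, so Gauss's law gives E·2πrL = 0 ⇒ E = 0.

E = 0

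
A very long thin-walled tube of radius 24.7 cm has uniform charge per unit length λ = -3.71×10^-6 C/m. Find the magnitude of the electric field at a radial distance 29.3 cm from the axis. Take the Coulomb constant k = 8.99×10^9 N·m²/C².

|E| ≈ 2.28×10^5 V/m

Take a coaxial cylindrical Gaussian surface of radius r = 29.3 cm and length L (r > 24.7 cm).
The full line charge is enclosed: λ_enc = -3.71×10^-6 C/m.
Gauss's law: E·2πrL = λ_enc L/ε₀.
E = 2k|λ_enc|/r = 2(8.99×10^9)(3.71×10^-6)/(0.293) = 2.28×10^5 N/C.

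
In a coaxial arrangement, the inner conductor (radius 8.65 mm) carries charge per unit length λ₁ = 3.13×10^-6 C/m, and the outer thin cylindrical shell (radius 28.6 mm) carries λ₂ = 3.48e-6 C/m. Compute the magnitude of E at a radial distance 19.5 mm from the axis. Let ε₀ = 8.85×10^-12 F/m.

By cylindrical symmetry E is radial; use a coaxial Gaussian cylinder of radius 19.5 mm and length L (between the conductors, 8.65 mm < r < 28.6 mm).
The shell at 28.6 mm lies outside the Gaussian surface, so λ_enc = λ₁ = 3.13e-6 C/m.
By Gauss's law (flux through the curved wall only), E·2πrL = λ_enc L/ε₀.
E = |λ_enc|/(2πε₀r) = (3.13×10^-6)/(2π·8.85×10^-12·0.0195) = 2.89×10^6 N/C.

|E| ≈ 2.89×10^6 N/C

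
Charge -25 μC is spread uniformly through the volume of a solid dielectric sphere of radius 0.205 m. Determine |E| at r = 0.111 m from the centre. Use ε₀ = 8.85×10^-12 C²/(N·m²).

E = 2.90×10^6 V/m

Use a concentric Gaussian sphere at r = 0.111 m (r < R).
Only the charge within r is enclosed: Q_enc = Q·(r/R)³ = (-25 μC)·(0.111 m/0.205 m)³ = -3.969×10^-6 C.
Gauss's law: E·4πr² = Q_enc/ε₀.
E = |Q_enc|/(4πε₀r²) = (3.969×10^-6)/(4π·8.85×10^-12·(0.111)²) = 2.90×10^6 N/C.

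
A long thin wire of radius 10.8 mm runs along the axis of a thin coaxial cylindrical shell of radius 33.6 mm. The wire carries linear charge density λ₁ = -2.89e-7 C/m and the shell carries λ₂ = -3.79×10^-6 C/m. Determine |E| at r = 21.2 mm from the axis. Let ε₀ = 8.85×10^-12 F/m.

Coaxial Gaussian cylinder, radius r = 21.2 mm, length L (between the conductors, 10.8 mm < r < 33.6 mm).
Only the inner wire is enclosed; the outer shell contributes nothing inside itself. λ_enc = λ₁ = -2.89e-7 C/m.
Since E is radial and uniform over the curved surface, Φ = E·2πrL = Q_enc/ε₀ = λ_enc L/ε₀.
E = |λ_enc|/(2πε₀r) = (2.89×10^-7)/(2π·8.85×10^-12·0.0212) = 2.45×10^5 N/C.

|E| ≈ 2.45×10^5 V/m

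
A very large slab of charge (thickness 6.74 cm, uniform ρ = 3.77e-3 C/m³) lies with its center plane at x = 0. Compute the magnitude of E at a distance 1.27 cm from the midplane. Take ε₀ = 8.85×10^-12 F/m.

By symmetry E is perpendicular to the slab. A Gaussian pillbox from −1.27 cm to +1.27 cm (face area A) lies entirely within the slab.
Q_enc = ρ·(2x)·A and flux = 2EA, so 2EA = 2ρxA/ε₀ ⇒ E = |ρ|x/ε₀.
E = (3.77×10^-3)(0.0127)/(8.85×10^-12) = 5.41e6 N/C.

|E| ≈ 5.41e6 N/C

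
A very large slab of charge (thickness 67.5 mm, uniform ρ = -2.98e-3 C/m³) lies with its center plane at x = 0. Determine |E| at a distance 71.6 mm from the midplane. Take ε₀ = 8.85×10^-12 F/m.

The point |x| = 71.6 mm lies outside the slab (half-thickness 0.03375 m). A symmetric pillbox spanning the full slab encloses Q_enc = ρ·d·A.
Flux = 2EA ⇒ E = |ρ|d/(2ε₀), independent of distance outside.
E = (2.98×10^-3)(0.0675)/(2·8.85×10^-12) = 1.14×10^7 N/C.

|E| = 1.14×10^7 V/m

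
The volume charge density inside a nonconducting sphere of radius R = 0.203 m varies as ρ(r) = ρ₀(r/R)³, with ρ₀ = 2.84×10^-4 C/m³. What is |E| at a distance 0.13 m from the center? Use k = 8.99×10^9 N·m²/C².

Use a concentric Gaussian sphere at r = 0.13 m (r < R).
Q_enc = ∫₀^r ρ(r')·4πr'² dr' = (4πρ₀/R³) ∫₀^r r'^5 dr' = 4πρ₀ r^6/(6·R³) = 3.432e-7 C.
Gauss's law: E·4πr² = Q_enc/ε₀.
E = k|Q_enc|/r² = (8.99×10^9)(3.432e-7)/(0.13)² = 1.83e5 N/C.

E = 1.83e5 N/C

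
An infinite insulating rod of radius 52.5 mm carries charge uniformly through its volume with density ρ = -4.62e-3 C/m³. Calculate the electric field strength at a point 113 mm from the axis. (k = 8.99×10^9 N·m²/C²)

By cylindrical symmetry E is radial; use a coaxial Gaussian cylinder of radius 113 mm and length L (r > 52.5 mm, full cross-section enclosed).
λ_enc = ρ·πR² = (-4.62e-3)π(0.0525)² = -4.00e-5 C/m.
Since E is radial and uniform over the curved surface, Φ = E·2πrL = Q_enc/ε₀ = λ_enc L/ε₀.
E = 2k|λ_enc|/r = 2(8.99×10^9)(4.00×10^-5)/(0.113) = 6.37×10^6 N/C.

|E| ≈ 6.37×10^6 V/m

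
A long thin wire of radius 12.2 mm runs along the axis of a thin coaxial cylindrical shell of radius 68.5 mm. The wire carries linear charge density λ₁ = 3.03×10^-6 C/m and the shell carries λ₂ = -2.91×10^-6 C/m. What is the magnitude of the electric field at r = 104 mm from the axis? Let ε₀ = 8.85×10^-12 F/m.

|E| ≈ 2.08×10^4 N/C

By cylindrical symmetry E is radial; use a coaxial Gaussian cylinder of radius 104 mm and length L (r > 68.5 mm, enclosing both).
λ_enc = λ₁ + λ₂ = (3.03×10^-6) + (-2.91e-6) = 1.20×10^-7 C/m.
Applying ∮E·dA = Q_enc/ε₀ with the end caps contributing no flux:
E = |λ_enc|/(2πε₀r) = (1.20×10^-7)/(2π·8.85×10^-12·0.104) = 2.08×10^4 N/C.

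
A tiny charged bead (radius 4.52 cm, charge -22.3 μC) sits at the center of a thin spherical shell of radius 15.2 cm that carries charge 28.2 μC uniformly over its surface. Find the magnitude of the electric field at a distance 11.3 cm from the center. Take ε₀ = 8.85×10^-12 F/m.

1.57×10^7 N/C

Symmetry ⇒ E = E(r) r̂. Gaussian sphere of radius r = 11.3 cm (between the bodies, 4.52 cm < r < 15.2 cm).
The shell at 15.2 cm lies outside the Gaussian surface, so Q_enc = -22.3 μC = -2.23×10^-5 C.
Since E is radial and uniform over the Gaussian sphere, Φ = E·4πr² = Q_enc/ε₀.
E = |Q_enc|/(4πε₀r²) = (2.23×10^-5)/(4π·8.85×10^-12·(0.113)²) = 1.57×10^7 N/C.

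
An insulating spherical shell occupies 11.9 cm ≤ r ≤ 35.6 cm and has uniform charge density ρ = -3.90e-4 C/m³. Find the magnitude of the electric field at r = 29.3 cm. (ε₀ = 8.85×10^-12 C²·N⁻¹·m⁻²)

E ≈ 4.02×10^6 N/C

Use a concentric Gaussian sphere at r = 29.3 cm (within the shell material, 11.9 cm < r < 35.6 cm).
Only the shell between 11.9 cm and r is enclosed: Q_enc = ρ·(4π/3)(r³ − a³) = (-3.90e-4)·(4π/3)·((0.293)³ − (0.119)³) = -3.834×10^-5 C.
Applying ∮E·dA = Q_enc/ε₀ with Φ = E(4πr²):
E = |Q_enc|/(4πε₀r²) = (3.834×10^-5)/(4π·8.85×10^-12·(0.293)²) = 4.02×10^6 N/C.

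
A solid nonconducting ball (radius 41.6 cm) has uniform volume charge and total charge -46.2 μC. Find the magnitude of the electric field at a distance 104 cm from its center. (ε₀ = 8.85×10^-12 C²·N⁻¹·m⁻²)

E ≈ 3.84×10^5 N/C

Symmetry ⇒ E = E(r) r̂. Gaussian sphere of radius r = 104 cm (r > R, so the entire charge is enclosed).
Q_enc = -46.2 μC = -4.62e-5 C.
By Gauss's law, ∮E·dA = E·4πr² = Q_enc/ε₀.
E = |Q_enc|/(4πε₀r²) = (4.62×10^-5)/(4π·8.85×10^-12·(1.04)²) = 3.84×10^5 N/C.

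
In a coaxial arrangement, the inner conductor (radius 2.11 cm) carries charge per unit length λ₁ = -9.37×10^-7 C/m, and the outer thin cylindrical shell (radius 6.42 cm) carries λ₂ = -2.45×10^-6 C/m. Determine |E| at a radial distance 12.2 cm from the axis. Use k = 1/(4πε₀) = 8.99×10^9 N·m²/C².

4.99×10^5 N/C

Choose a coaxial cylinder of radius r = 12.2 cm (arbitrary length L) as the Gaussian surface (r > 6.42 cm, enclosing both).
λ_enc = λ₁ + λ₂ = (-9.37×10^-7) + (-2.45×10^-6) = -3.387×10^-6 C/m.
By Gauss's law (flux through the curved wall only), E·2πrL = λ_enc L/ε₀.
E = 2k|λ_enc|/r = 2(8.99×10^9)(3.387×10^-6)/(0.122) = 4.99e5 N/C.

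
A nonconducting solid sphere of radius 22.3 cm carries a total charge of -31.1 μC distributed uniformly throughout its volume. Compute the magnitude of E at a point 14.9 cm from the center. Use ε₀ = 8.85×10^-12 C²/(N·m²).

Use a concentric Gaussian sphere at r = 14.9 cm (r < R).
For a uniform sphere the enclosed fraction is (r/R)³, so Q_enc = (-31.1 μC)(0.149/0.223)³ = -9.277×10^-6 C.
Since E is radial and uniform over the Gaussian sphere, Φ = E·4πr² = Q_enc/ε₀.
E = |Q_enc|/(4πε₀r²) = (9.277×10^-6)/(4π·8.85×10^-12·(0.149)²) = 3.76e6 N/C.

3.76×10^6 N/C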